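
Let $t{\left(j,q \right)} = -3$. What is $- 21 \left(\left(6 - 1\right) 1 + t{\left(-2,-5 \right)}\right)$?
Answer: $-42$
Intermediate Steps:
$- 21 \left(\left(6 - 1\right) 1 + t{\left(-2,-5 \right)}\right) = - 21 \left(\left(6 - 1\right) 1 - 3\right) = - 21 \left(5 \cdot 1 - 3\right) = - 21 \left(5 - 3\right) = \left(-21\right) 2 = -42$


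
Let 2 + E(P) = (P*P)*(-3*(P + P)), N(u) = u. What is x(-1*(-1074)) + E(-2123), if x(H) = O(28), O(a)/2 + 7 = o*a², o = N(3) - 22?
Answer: 57411779394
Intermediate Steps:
o = -19 (o = 3 - 22 = -19)
O(a) = -14 - 38*a² (O(a) = -14 + 2*(-19*a²) = -14 - 38*a²)
x(H) = -29806 (x(H) = -14 - 38*28² = -14 - 38*784 = -14 - 29792 = -29806)
E(P) = -2 - 6*P³ (E(P) = -2 + (P*P)*(-3*(P + P)) = -2 + P²*(-6*P) = -2 - 6*P³)
x(-1*(-1074)) + E(-2123) = -29806 + (-2 - 6*(-2123)³) = -29806 + (-2 - 6*(-9568634867)) = -29806 + (-2 + 57411809202) = -29806 + 57411809200 = 57411779394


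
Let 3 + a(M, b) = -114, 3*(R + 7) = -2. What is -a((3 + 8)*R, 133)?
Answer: 117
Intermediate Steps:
R = -23/3 (R = -7 + (1/3)*(-2) = -7 - 2/3 = -23/3 ≈ -7.6667)
a(M, b) = -117 (a(M, b) = -3 - 114 = -117)
-a((3 + 8)*R, 133) = -1*(-117) = 117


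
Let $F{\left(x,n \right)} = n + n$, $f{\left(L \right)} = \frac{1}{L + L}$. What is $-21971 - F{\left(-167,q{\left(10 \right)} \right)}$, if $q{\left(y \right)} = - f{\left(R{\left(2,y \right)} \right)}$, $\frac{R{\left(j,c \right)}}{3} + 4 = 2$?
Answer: $- \frac{131827}{6} \approx -21971.0$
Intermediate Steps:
$R{\left(j,c \right)} = -6$ ($R{\left(j,c \right)} = -12 + 3 \cdot 2 = -12 + 6 = -6$)
$f{\left(L \right)} = \frac{1}{2 L}$
$q{\left(y \right)} = \frac{1}{12}$ ($q{\left(y \right)} = - \frac{1}{2 \left(-6\right)} = - \frac{-1}{2 \cdot 6} = \left(-1\right) \left(- \frac{1}{12}\right) = \frac{1}{12}$)
$F{\left(x,n \right)} = 2 n$
$-21971 - F{\left(-167,q{\left(10 \right)} \right)} = -21971 - 2 \cdot \frac{1}{12} = -21971 - \frac{1}{6} = - \frac{131827}{6}$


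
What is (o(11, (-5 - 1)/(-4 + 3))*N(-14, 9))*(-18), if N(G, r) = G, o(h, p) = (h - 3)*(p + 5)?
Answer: 22176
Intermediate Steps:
o(h, p) = (-3 + h)*(5 + p)
(o(11, (-5 - 1)/(-4 + 3))*N(-14, 9))*(-18) = ((-15 - 3*(-5 - 1)/(-4 + 3) + 5*11 + 11*((-5 - 1)/(-4 + 3)))*(-14))*(-18) = ((-15 - (-18)/(-1) + 55 + 11*(-6/(-1)))*(-14))*(-18) = ((-15 - (-18)*(-1) + 55 + 11*(-6*(-1)))*(-14))*(-18) = ((-15 - 3*6 + 55 + 11*6)*(-14))*(-18) = ((-15 - 18 + 55 + 66)*(-14))*(-18) = (88*(-14))*(-18) = -1232*(-18) = 22176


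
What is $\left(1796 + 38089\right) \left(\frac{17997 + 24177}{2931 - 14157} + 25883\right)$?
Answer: $\frac{1931234252640}{1871} \approx 1.0322 \cdot 10^{9}$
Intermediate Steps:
$\left(1796 + 38089\right) \left(\frac{17997 + 24177}{2931 - 14157} + 25883\right) = 39885 \left(\frac{42174}{-11226} + 25883\right) = 39885 \left(42174 \left(- \frac{1}{11226}\right) + 25883\right) = 39885 \left(- \frac{7029}{1871} + 25883\right) = 39885 \cdot \frac{48420064}{1871} = \frac{1931234252640}{1871}$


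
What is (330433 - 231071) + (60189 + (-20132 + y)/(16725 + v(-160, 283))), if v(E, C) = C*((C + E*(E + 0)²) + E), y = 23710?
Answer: 92469095631594/579558233 ≈ 1.5955e+5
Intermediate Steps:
v(E, C) = C*(C + E + E³) (v(E, C) = C*((C + E*E²) + E) = C*((C + E³) + E) = C*(C + E + E³))
(330433 - 231071) + (60189 + (-20132 + y)/(16725 + v(-160, 283))) = (330433 - 231071) + (60189 + (-20132 + 23710)/(16725 + 283*(283 - 160 + (-160)³))) = 99362 + (60189 + 3578/(16725 + 283*(283 - 160 - 4096000))) = 99362 + (60189 + 3578/(16725 + 283*(-4095877))) = 99362 + (60189 + 3578/(16725 - 1159133191)) = 99362 + (60189 + 3578/(-1159116466)) = 99362 + (60189 + 3578*(-1/1159116466)) = 99362 + (60189 - 1789/579558233) = 99362 + 34883030484248/579558233 = 92469095631594/579558233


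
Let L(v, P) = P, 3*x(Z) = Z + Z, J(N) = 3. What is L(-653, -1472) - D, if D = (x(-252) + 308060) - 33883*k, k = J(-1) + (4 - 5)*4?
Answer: -343247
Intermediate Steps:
x(Z) = 2*Z/3 (x(Z) = (Z + Z)/3 = (2*Z)/3 = 2*Z/3)
k = -1 (k = 3 + (4 - 5)*4 = 3 - 1*4 = 3 - 4 = -1)
D = 341775 (D = ((2/3)*(-252) + 308060) - 33883*(-1) = (-168 + 308060) + 33883 = 307892 + 33883 = 341775)
L(-653, -1472) - D = -1472 - 1*341775 = -1472 - 341775 = -343247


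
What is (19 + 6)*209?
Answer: 5225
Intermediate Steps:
(19 + 6)*209 = 25*209 = 5225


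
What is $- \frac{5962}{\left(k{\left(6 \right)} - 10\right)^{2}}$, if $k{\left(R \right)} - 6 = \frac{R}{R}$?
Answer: $- \frac{5962}{9} \approx -662.44$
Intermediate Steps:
$k{\left(R \right)} = 7$ ($k{\left(R \right)} = 6 + \frac{R}{R} = 6 + 1 = 7$)
$- \frac{5962}{\left(k{\left(6 \right)} - 10\right)^{2}} = - \frac{5962}{\left(7 - 10\right)^{2}} = - \frac{5962}{\left(-3\right)^{2}} = - \frac{5962}{9}$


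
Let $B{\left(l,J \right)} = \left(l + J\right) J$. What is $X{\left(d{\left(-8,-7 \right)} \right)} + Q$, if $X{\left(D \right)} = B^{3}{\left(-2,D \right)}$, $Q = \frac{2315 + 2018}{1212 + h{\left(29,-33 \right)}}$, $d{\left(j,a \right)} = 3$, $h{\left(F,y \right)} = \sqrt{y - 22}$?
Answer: $\frac{6416367}{209857} - \frac{619 i \sqrt{55}}{209857} \approx 30.575 - 0.021875 i$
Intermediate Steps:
$h{\left(F,y \right)} = \sqrt{-22 + y}$
$B{\left(l,J \right)} = J \left(J + l\right)$ ($B{\left(l,J \right)} = \left(J + l\right) J = J \left(J + l\right)$)
$Q = \frac{4333}{1212 + i \sqrt{55}}$ ($Q = \frac{2315 + 2018}{1212 + \sqrt{-22 - 33}} = \frac{4333}{1212 + \sqrt{-55}} = \frac{4333}{1212 + i \sqrt{55}} \approx 3.5749 - 0.021875 i$)
$X{\left(D \right)} = D^{3} \left(-2 + D\right)^{3}$ ($X{\left(D \right)} = \left(D \left(D - 2\right)\right)^{3} = \left(D \left(-2 + D\right)\right)^{3} = D^{3} \left(-2 + D\right)^{3}$)
$X{\left(d{\left(-8,-7 \right)} \right)} + Q = 3^{3} \left(-2 + 3\right)^{3} + \left(\frac{750228}{209857} - \frac{619 i \sqrt{55}}{209857}\right) = 27 \cdot 1^{3} + \left(\frac{750228}{209857} - \frac{619 i \sqrt{55}}{209857}\right) = 27 \cdot 1 + \left(\frac{750228}{209857} - \frac{619 i \sqrt{55}}{209857}\right) = 27 + \left(\frac{750228}{209857} - \frac{619 i \sqrt{55}}{209857}\right) = \frac{6416367}{209857} - \frac{619 i \sqrt{55}}{209857}$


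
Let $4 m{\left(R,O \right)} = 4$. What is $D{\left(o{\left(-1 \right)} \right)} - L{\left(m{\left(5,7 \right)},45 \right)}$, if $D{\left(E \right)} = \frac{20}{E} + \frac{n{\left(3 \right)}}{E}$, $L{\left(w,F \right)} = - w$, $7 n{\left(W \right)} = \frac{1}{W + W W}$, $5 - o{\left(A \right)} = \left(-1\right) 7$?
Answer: $\frac{2689}{1008} \approx 2.6677$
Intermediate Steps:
$m{\left(R,O \right)} = 1$ ($m{\left(R,O \right)} = \frac{1}{4} \cdot 4 = 1$)
$o{\left(A \right)} = 12$ ($o{\left(A \right)} = 5 - \left(-1\right) 7 = 5 - -7 = 5 + 7 = 12$)
$n{\left(W \right)} = \frac{1}{7 \left(W + W^{2}\right)}$ ($n{\left(W \right)} = \frac{1}{7 \left(W + W W\right)} = \frac{1}{7 \left(W + W^{2}\right)}$)
$D{\left(E \right)} = \frac{1681}{84 E}$ ($D{\left(E \right)} = \frac{20}{E} + \frac{\frac{1}{7} \cdot \frac{1}{3} \frac{1}{1 + 3}}{E} = \frac{20}{E} + \frac{\frac{1}{7} \cdot \frac{1}{3} \cdot \frac{1}{4}}{E} = \frac{20}{E} + \frac{1}{84 E} = \frac{1681}{84 E}$)
$D{\left(o{\left(-1 \right)} \right)} - L{\left(m{\left(5,7 \right)},45 \right)} = \frac{1681}{84 \cdot 12} - \left(-1\right) 1 = \frac{1681}{84} \cdot \frac{1}{12} - -1 = \frac{1681}{1008} + 1 = \frac{2689}{1008}$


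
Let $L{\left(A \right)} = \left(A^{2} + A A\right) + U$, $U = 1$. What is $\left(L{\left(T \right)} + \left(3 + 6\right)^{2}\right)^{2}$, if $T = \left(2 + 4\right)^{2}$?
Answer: $7150276$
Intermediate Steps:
$T = 36$ ($T = 6^{2} = 36$)
$L{\left(A \right)} = 1 + 2 A^{2}$ ($L{\left(A \right)} = \left(A^{2} + A A\right) + 1 = \left(A^{2} + A^{2}\right) + 1 = 2 A^{2} + 1 = 1 + 2 A^{2}$)
$\left(L{\left(T \right)} + \left(3 + 6\right)^{2}\right)^{2} = \left(\left(1 + 2 \cdot 36^{2}\right) + \left(3 + 6\right)^{2}\right)^{2} = \left(\left(1 + 2 \cdot 1296\right) + 9^{2}\right)^{2} = \left(\left(1 + 2592\right) + 81\right)^{2} = \left(2593 + 81\right)^{2} = 2674^{2} = 7150276$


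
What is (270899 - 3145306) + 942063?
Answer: -1932344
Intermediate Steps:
(270899 - 3145306) + 942063 = -2874407 + 942063 = -1932344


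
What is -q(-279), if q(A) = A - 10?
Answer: 289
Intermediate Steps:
q(A) = -10 + A
-q(-279) = -(-10 - 279) = -1*(-289) = 289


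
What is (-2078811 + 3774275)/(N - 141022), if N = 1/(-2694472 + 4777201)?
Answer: -3531192041256/293710609037 ≈ -12.023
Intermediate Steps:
N = 1/2082729 ≈ 4.8014e-7
(-2078811 + 3774275)/(N - 141022) = (-2078811 + 3774275)/(1/2082729 - 141022) = 1695464/(-293710609037/2082729) = 1695464*(-2082729/293710609037) = -3531192041256/293710609037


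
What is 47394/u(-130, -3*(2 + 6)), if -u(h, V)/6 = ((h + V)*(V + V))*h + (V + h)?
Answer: 7899/961114 ≈ 0.0082186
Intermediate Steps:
u(h, V) = -6*V - 6*h - 12*V*h*(V + h) (u(h, V) = -6*(((h + V)*(V + V))*h + (V + h)) = -6*(((V + h)*(2*V))*h + (V + h)) = -6*((2*V*(V + h))*h + (V + h)) = -6*(2*V*h*(V + h) + (V + h)) = -6*(V + h + 2*V*h*(V + h)) = -6*V - 6*h - 12*V*h*(V + h))
47394/u(-130, -3*(2 + 6)) = 47394/(-(-18)*(2 + 6) - 6*(-130) - 12*(-3*(2 + 6))*(-130)**2 - 12*(-130)*(-3*(2 + 6))**2) = 47394/(-(-18)*8 + 780 - 12*(-3*8)*16900 - 12*(-130)*(-3*8)**2) = 47394/(-6*(-24) + 780 - 12*(-24)*16900 - 12*(-130)*(-24)**2) = 47394/(144 + 780 + 4867200 - 12*(-130)*576) = 47394/(144 + 780 + 4867200 + 898560) = 47394/5766684 = 47394*(1/5766684) = 7899/961114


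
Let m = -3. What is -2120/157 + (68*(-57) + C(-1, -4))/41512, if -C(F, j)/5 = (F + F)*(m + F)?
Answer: -22155063/1629346 ≈ -13.598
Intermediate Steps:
C(F, j) = -10*F*(-3 + F) (C(F, j) = -5*(F + F)*(-3 + F) = -5*2*F*(-3 + F) = -10*F*(-3 + F))
-2120/157 + (68*(-57) + C(-1, -4))/41512 = -2120/157 + (68*(-57) + 10*(-1)*(3 - 1*(-1)))/41512 = -2120*1/157 + (-3876 + 10*(-1)*(3 + 1))*(1/41512) = -2120/157 + (-3876 + 10*(-1)*4)*(1/41512) = -2120/157 + (-3876 - 40)*(1/41512) = -2120/157 - 3916*1/41512 = -2120/157 - 979/10378 = -22155063/1629346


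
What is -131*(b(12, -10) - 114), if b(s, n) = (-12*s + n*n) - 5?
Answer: 21353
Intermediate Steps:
b(s, n) = -5 + n² - 12*s (b(s, n) = (-12*s + n²) - 5 = (n² - 12*s) - 5 = -5 + n² - 12*s)
-131*(b(12, -10) - 114) = -131*((-5 + (-10)² - 12*12) - 114) = -131*((-5 + 100 - 144) - 114) = -131*(-49 - 114) = -131*(-163) = 21353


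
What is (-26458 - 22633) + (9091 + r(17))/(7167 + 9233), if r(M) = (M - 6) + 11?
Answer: -805083287/16400 ≈ -49090.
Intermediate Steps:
r(M) = 5 + M (r(M) = (-6 + M) + 11 = 5 + M)
(-26458 - 22633) + (9091 + r(17))/(7167 + 9233) = (-26458 - 22633) + (9091 + (5 + 17))/(7167 + 9233) = -49091 + (9091 + 22)/16400 = -49091 + 9113*(1/16400) = -49091 + 9113/16400 = -805083287/16400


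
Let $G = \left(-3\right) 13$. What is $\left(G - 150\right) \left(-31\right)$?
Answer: $5859$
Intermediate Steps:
$G = -39$
$\left(G - 150\right) \left(-31\right) = \left(-39 - 150\right) \left(-31\right) = \left(-189\right) \left(-31\right) = 5859$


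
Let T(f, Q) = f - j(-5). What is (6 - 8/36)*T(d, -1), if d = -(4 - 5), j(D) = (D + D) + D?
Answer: 832/9 ≈ 92.444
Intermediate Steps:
j(D) = 3*D (j(D) = 2*D + D = 3*D)
d = 1 (d = -1*(-1) = 1)
T(f, Q) = 15 + f (T(f, Q) = f - 3*(-5) = f - 1*(-15) = f + 15 = 15 + f)
(6 - 8/36)*T(d, -1) = (6 - 8/36)*(15 + 1) = (6 - 8*1/36)*16 = (6 - 2/9)*16 = (52/9)*16 = 832/9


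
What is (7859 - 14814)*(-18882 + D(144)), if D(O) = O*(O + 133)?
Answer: -146096730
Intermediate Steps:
D(O) = O*(133 + O)
(7859 - 14814)*(-18882 + D(144)) = (7859 - 14814)*(-18882 + 144*(133 + 144)) = -6955*(-18882 + 144*277) = -6955*(-18882 + 39888) = -6955*21006 = -146096730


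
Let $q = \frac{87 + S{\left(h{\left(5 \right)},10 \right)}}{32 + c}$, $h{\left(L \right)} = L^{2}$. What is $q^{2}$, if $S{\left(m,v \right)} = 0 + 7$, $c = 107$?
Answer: $\frac{8836}{19321} \approx 0.45733$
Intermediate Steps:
$S{\left(m,v \right)} = 7$
$q = \frac{94}{139}$ ($q = \frac{87 + 7}{32 + 107} = \frac{94}{139} \approx 0.67626$)
$q^{2} = \left(\frac{94}{139}\right)^{2} = \frac{8836}{19321}$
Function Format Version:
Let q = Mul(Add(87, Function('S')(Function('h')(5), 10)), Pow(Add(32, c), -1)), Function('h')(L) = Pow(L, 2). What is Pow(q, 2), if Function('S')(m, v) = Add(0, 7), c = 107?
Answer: Rational(8836, 19321) ≈ 0.45733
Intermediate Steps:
Function('S')(m, v) = 7
q = Rational(94, 139) (q = Mul(Add(87, 7), Pow(Add(32, 107), -1)) = Mul(94, Pow(139, -1)) = Mul(94, Rational(1, 139)) = Rational(94, 139) ≈ 0.67626)
Pow(q, 2) = Pow(Rational(94, 139), 2) = Rational(8836, 19321)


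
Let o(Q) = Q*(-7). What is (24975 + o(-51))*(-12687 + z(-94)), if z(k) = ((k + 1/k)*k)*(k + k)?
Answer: -42406857276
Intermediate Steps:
o(Q) = -7*Q
z(k) = 2*k²*(k + 1/k) (z(k) = ((k + 1/k)*k)*(2*k) = (k*(k + 1/k))*(2*k) = 2*k²*(k + 1/k))
(24975 + o(-51))*(-12687 + z(-94)) = (24975 - 7*(-51))*(-12687 + 2*(-94)*(1 + (-94)²)) = (24975 + 357)*(-12687 + 2*(-94)*(1 + 8836)) = 25332*(-12687 + 2*(-94)*8837) = 25332*(-12687 - 1661356) = 25332*(-1674043) = -42406857276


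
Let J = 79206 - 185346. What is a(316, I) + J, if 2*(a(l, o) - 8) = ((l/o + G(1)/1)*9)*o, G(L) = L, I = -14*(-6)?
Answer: -104332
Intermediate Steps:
I = 84
a(l, o) = 8 + o*(9 + 9*l/o)/2 (a(l, o) = 8 + (((l/o + 1/1)*9)*o)/2 = 8 + (((l/o + 1*1)*9)*o)/2 = 8 + (((l/o + 1)*9)*o)/2 = 8 + (((1 + l/o)*9)*o)/2 = 8 + ((9 + 9*l/o)*o)/2 = 8 + (o*(9 + 9*l/o))/2 = 8 + o*(9 + 9*l/o)/2)
J = -106140
a(316, I) + J = (8 + (9/2)*316 + (9/2)*84) - 106140 = (8 + 1422 + 378) - 106140 = 1808 - 106140 = -104332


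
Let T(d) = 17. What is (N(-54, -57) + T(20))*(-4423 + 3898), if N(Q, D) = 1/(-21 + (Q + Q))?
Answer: -383600/43 ≈ -8920.9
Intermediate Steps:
N(Q, D) = 1/(-21 + 2*Q)
(N(-54, -57) + T(20))*(-4423 + 3898) = (1/(-21 + 2*(-54)) + 17)*(-4423 + 3898) = (1/(-21 - 108) + 17)*(-525) = (1/(-129) + 17)*(-525) = (-1/129 + 17)*(-525) = (2192/129)*(-525) = -383600/43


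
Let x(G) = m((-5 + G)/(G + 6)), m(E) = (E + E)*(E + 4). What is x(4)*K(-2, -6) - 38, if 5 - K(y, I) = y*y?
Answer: -1939/50 ≈ -38.780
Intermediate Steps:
K(y, I) = 5 - y² (K(y, I) = 5 - y*y = 5 - y²)
m(E) = 2*E*(4 + E) (m(E) = (2*E)*(4 + E) = 2*E*(4 + E))
x(G) = 2*(-5 + G)*(4 + (-5 + G)/(6 + G))/(6 + G) (x(G) = 2*((-5 + G)/(G + 6))*(4 + (-5 + G)/(G + 6)) = 2*((-5 + G)/(6 + G))*(4 + (-5 + G)/(6 + G)) = 2*(-5 + G)*(4 + (-5 + G)/(6 + G))/(6 + G))
x(4)*K(-2, -6) - 38 = (2*(-5 + 4)*(19 + 5*4)/(6 + 4)²)*(5 - 1*(-2)²) - 38 = (2*(-1)*(19 + 20)/10²)*(5 - 1*4) - 38 = (2*(1/100)*(-1)*39)*(5 - 4) - 38 = -39/50*1 - 38 = -39/50 - 38 = -1939/50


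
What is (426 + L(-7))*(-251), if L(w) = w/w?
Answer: -107177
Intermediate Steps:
L(w) = 1
(426 + L(-7))*(-251) = (426 + 1)*(-251) = 427*(-251) = -107177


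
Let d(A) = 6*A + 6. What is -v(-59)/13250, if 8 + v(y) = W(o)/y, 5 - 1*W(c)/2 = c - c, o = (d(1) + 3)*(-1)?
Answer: 241/390875 ≈ 0.00061657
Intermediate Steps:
d(A) = 6 + 6*A
o = -15 (o = ((6 + 6*1) + 3)*(-1) = ((6 + 6) + 3)*(-1) = (12 + 3)*(-1) = 15*(-1) = -15)
W(c) = 10 (W(c) = 10 - 2*(c - c) = 10 - 2*0 = 10 + 0 = 10)
v(y) = -8 + 10/y
-v(-59)/13250 = -(-8 + 10/(-59))/13250 = -(-8 + 10*(-1/59))/13250 = -(-8 - 10/59)/13250 = -(-482)/(59*13250) = -1*(-241/390875) = 241/390875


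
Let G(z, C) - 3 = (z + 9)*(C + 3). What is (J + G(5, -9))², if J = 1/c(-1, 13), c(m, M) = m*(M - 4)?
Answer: 532900/81 ≈ 6579.0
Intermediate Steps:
G(z, C) = 3 + (3 + C)*(9 + z) (G(z, C) = 3 + (z + 9)*(C + 3) = 3 + (9 + z)*(3 + C) = 3 + (3 + C)*(9 + z))
c(m, M) = m*(-4 + M)
J = -⅑ (J = 1/(-(-4 + 13)) = 1/(-1*9) = 1/(-9) = -⅑ ≈ -0.11111)
(J + G(5, -9))² = (-⅑ + (30 + 3*5 + 9*(-9) - 9*5))² = (-⅑ + (30 + 15 - 81 - 45))² = (-⅑ - 81)² = (-730/9)² = 532900/81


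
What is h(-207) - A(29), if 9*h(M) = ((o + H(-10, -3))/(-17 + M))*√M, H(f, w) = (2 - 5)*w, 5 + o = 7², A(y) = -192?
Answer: 192 - 53*I*√23/672 ≈ 192.0 - 0.37824*I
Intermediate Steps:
o = 44 (o = -5 + 7² = -5 + 49 = 44)
H(f, w) = -3*w
h(M) = 53*√M/(9*(-17 + M)) (h(M) = (((44 - 3*(-3))/(-17 + M))*√M)/9 = (((44 + 9)/(-17 + M))*√M)/9 = ((53/(-17 + M))*√M)/9 = (53*√M/(-17 + M))/9 = 53*√M/(9*(-17 + M)))
h(-207) - A(29) = 53*√(-207)/(9*(-17 - 207)) - 1*(-192) = (53/9)*(3*I*√23)/(-224) + 192 = (53/9)*(3*I*√23)*(-1/224) + 192 = -53*I*√23/672 + 192 = 192 - 53*I*√23/672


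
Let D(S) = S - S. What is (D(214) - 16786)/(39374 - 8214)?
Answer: -8393/15580 ≈ -0.53870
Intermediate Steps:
D(S) = 0
(D(214) - 16786)/(39374 - 8214) = (0 - 16786)/(39374 - 8214) = -16786/31160 = -16786*1/31160 = -8393/15580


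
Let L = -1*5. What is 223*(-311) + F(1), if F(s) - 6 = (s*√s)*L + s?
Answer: -69351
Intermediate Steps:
L = -5
F(s) = 6 + s - 5*s^(3/2) (F(s) = 6 + ((s*√s)*(-5) + s) = 6 + (s^(3/2)*(-5) + s) = 6 + (-5*s^(3/2) + s) = 6 + (s - 5*s^(3/2)) = 6 + s - 5*s^(3/2))
223*(-311) + F(1) = 223*(-311) + (6 + 1 - 5*1^(3/2)) = -69353 + (6 + 1 - 5*1) = -69353 + (6 + 1 - 5) = -69353 + 2 = -69351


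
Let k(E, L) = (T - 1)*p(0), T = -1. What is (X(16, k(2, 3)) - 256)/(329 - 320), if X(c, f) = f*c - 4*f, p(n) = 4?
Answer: -352/9 ≈ -39.111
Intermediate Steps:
k(E, L) = -8 (k(E, L) = (-1 - 1)*4 = -2*4 = -8)
X(c, f) = -4*f + c*f (X(c, f) = c*f - 4*f = -4*f + c*f)
(X(16, k(2, 3)) - 256)/(329 - 320) = (-8*(-4 + 16) - 256)/(329 - 320) = (-8*12 - 256)/9 = (-96 - 256)*(⅑) = -352*⅑ = -352/9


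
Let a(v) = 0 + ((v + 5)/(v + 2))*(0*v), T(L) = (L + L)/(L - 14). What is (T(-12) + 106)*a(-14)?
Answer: 0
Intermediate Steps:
T(L) = 2*L/(-14 + L) (T(L) = (2*L)/(-14 + L) = 2*L/(-14 + L))
a(v) = 0 (a(v) = 0 + ((5 + v)/(2 + v))*0 = 0 + 0 = 0)
(T(-12) + 106)*a(-14) = (2*(-12)/(-14 - 12) + 106)*0 = (2*(-12)/(-26) + 106)*0 = (2*(-12)*(-1/26) + 106)*0 = (12/13 + 106)*0 = (1390/13)*0 = 0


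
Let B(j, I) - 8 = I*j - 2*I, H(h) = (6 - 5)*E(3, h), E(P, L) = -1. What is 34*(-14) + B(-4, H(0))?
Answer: -462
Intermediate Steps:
H(h) = -1 (H(h) = (6 - 5)*(-1) = 1*(-1) = -1)
B(j, I) = 8 - 2*I + I*j (B(j, I) = 8 + (I*j - 2*I) = 8 + (-2*I + I*j) = 8 - 2*I + I*j)
34*(-14) + B(-4, H(0)) = 34*(-14) + (8 - 2*(-1) - 1*(-4)) = -476 + (8 + 2 + 4) = -476 + 14 = -462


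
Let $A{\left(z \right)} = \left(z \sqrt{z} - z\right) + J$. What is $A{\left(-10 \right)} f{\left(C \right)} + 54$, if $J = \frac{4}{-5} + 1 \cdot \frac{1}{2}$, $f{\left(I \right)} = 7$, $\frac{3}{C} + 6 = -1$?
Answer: $\frac{1219}{10} - 70 i \sqrt{10} \approx 121.9 - 221.36 i$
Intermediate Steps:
$C = - \frac{3}{7}$ ($C = \frac{3}{-6 - 1} = \frac{3}{-7} = 3 \left(- \frac{1}{7}\right) = - \frac{3}{7} \approx -0.42857$)
$J = - \frac{3}{10}$ ($J = 4 \left(- \frac{1}{5}\right) + 1 \cdot \frac{1}{2} = - \frac{4}{5} + \frac{1}{2} = - \frac{3}{10} \approx -0.3$)
$A{\left(z \right)} = - \frac{3}{10} + z^{\frac{3}{2}} - z$ ($A{\left(z \right)} = \left(z \sqrt{z} - z\right) - \frac{3}{10} = \left(z^{\frac{3}{2}} - z\right) - \frac{3}{10} = - \frac{3}{10} + z^{\frac{3}{2}} - z$)
$A{\left(-10 \right)} f{\left(C \right)} + 54 = \left(- \frac{3}{10} + \left(-10\right)^{\frac{3}{2}} - -10\right) 7 + 54 = \left(- \frac{3}{10} - 10 i \sqrt{10} + 10\right) 7 + 54 = \left(\frac{97}{10} - 10 i \sqrt{10}\right) 7 + 54 = \left(\frac{679}{10} - 70 i \sqrt{10}\right) + 54 = \frac{1219}{10} - 70 i \sqrt{10}$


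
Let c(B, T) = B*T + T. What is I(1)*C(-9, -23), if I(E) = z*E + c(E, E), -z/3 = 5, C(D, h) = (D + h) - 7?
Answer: 507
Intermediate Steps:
C(D, h) = -7 + D + h
c(B, T) = T + B*T
z = -15 (z = -3*5 = -15)
I(E) = -15*E + E*(1 + E)
I(1)*C(-9, -23) = (1*(-14 + 1))*(-7 - 9 - 23) = (1*(-13))*(-39) = -13*(-39) = 507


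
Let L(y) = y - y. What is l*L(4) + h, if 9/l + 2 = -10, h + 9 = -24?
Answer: -33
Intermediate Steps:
h = -33 (h = -9 - 24 = -33)
L(y) = 0
l = -¾ (l = 9/(-2 - 10) = 9/(-12) = 9*(-1/12) = -¾ ≈ -0.75000)
l*L(4) + h = -¾*0 - 33 = 0 - 33 = -33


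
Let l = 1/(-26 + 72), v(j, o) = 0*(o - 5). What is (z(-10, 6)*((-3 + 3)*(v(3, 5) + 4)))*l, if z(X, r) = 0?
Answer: 0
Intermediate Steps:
v(j, o) = 0 (v(j, o) = 0*(-5 + o) = 0)
l = 1/46 ≈ 0.021739
(z(-10, 6)*((-3 + 3)*(v(3, 5) + 4)))*l = (0*((-3 + 3)*(0 + 4)))*(1/46) = (0*(0*4))*(1/46) = (0*0)*(1/46) = 0*(1/46) = 0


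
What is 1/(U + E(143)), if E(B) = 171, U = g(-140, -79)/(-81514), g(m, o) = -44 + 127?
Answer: 81514/13938811 ≈ 0.0058480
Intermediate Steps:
g(m, o) = 83
U = -83/81514 (U = 83/(-81514) = 83*(-1/81514) = -83/81514 ≈ -0.0010182)
1/(U + E(143)) = 1/(-83/81514 + 171) = 1/(13938811/81514) = 81514/13938811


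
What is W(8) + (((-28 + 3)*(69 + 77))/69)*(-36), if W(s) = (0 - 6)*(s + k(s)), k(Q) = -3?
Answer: 43110/23 ≈ 1874.3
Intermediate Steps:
W(s) = 18 - 6*s (W(s) = (0 - 6)*(s - 3) = -6*(-3 + s) = 18 - 6*s)
W(8) + (((-28 + 3)*(69 + 77))/69)*(-36) = (18 - 6*8) + (((-28 + 3)*(69 + 77))/69)*(-36) = (18 - 48) + (-25*146*(1/69))*(-36) = -30 - 3650*1/69*(-36) = -30 - 3650/69*(-36) = -30 + 43800/23 = 43110/23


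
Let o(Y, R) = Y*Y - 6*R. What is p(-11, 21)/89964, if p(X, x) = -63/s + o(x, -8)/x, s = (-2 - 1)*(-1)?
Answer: 4/157437 ≈ 2.5407e-5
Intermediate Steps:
o(Y, R) = Y² - 6*R
s = 3 (s = -3*(-1) = 3)
p(X, x) = -21 + (48 + x²)/x (p(X, x) = -63/3 + (x² - 6*(-8))/x = -63*⅓ + (x² + 48)/x = -21 + (48 + x²)/x)
p(-11, 21)/89964 = (-21 + 21 + 48/21)/89964 = (-21 + 21 + 48*(1/21))*(1/89964) = (-21 + 21 + 16/7)*(1/89964) = (16/7)*(1/89964) = 4/157437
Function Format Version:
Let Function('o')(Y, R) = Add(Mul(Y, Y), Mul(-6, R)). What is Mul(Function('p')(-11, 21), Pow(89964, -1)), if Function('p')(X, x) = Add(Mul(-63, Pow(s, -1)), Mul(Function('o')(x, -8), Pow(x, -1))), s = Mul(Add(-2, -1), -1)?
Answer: Rational(4, 157437) ≈ 2.5407e-5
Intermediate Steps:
Function('o')(Y, R) = Add(Pow(Y, 2), Mul(-6, R))
s = 3 (s = Mul(-3, -1) = 3)
Function('p')(X, x) = Add(-21, Mul(Pow(x, -1), Add(48, Pow(x, 2)))) (Function('p')(X, x) = Add(Mul(-63, Pow(3, -1)), Mul(Add(Pow(x, 2), Mul(-6, -8)), Pow(x, -1))) = Add(Mul(-63, Rational(1, 3)), Mul(Add(Pow(x, 2), 48), Pow(x, -1))) = Add(-21, Mul(Add(48, Pow(x, 2)), Pow(x, -1))) = Add(-21, Mul(Pow(x, -1), Add(48, Pow(x, 2)))))
Mul(Function('p')(-11, 21), Pow(89964, -1)) = Mul(Add(-21, 21, Mul(48, Pow(21, -1))), Pow(89964, -1)) = Mul(Add(-21, 21, Mul(48, Rational(1, 21))), Rational(1, 89964)) = Mul(Add(-21, 21, Rational(16, 7)), Rational(1, 89964)) = Mul(Rational(16, 7), Rational(1, 89964)) = Rational(4, 157437)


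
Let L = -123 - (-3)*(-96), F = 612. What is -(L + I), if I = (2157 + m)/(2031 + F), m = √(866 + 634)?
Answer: 361372/881 - 10*√15/2643 ≈ 410.17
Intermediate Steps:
m = 10*√15 (m = √1500 = 10*√15 ≈ 38.730)
I = 719/881 + 10*√15/2643 (I = (2157 + 10*√15)/(2031 + 612) = (2157 + 10*√15)/2643 = (2157 + 10*√15)*(1/2643) = 719/881 + 10*√15/2643 ≈ 0.83077)
L = -411 (L = -123 - 1*288 = -123 - 288 = -411)
-(L + I) = -(-411 + (719/881 + 10*√15/2643)) = -(-361372/881 + 10*√15/2643) = 361372/881 - 10*√15/2643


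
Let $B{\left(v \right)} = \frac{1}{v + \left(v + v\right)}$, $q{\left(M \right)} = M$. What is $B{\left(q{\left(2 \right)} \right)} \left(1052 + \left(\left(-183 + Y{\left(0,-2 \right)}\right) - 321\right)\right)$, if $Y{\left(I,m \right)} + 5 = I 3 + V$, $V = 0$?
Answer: $\frac{181}{2} \approx 90.5$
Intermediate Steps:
$Y{\left(I,m \right)} = -5 + 3 I$ ($Y{\left(I,m \right)} = -5 + \left(I 3 + 0\right) = -5 + \left(3 I + 0\right) = -5 + 3 I$)
$B{\left(v \right)} = \frac{1}{3 v}$ ($B{\left(v \right)} = \frac{1}{v + 2 v} = \frac{1}{3 v}$)
$B{\left(q{\left(2 \right)} \right)} \left(1052 + \left(\left(-183 + Y{\left(0,-2 \right)}\right) - 321\right)\right) = \frac{1}{3 \cdot 2} \left(1052 + \left(\left(-183 + \left(-5 + 3 \cdot 0\right)\right) - 321\right)\right) = \frac{1}{3} \cdot \frac{1}{2} \left(1052 + \left(\left(-183 + \left(-5 + 0\right)\right) - 321\right)\right) = \frac{1052 - 509}{6} = \frac{1}{6} \cdot 543 = \frac{181}{2}$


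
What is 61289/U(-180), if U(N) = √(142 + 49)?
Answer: 61289*√191/191 ≈ 4434.7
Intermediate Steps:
U(N) = √191
61289/U(-180) = 61289/(√191) = 61289*(√191/191) = 61289*√191/191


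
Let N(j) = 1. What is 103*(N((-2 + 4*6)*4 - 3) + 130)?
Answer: 13493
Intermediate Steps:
103*(N((-2 + 4*6)*4 - 3) + 130) = 103*(1 + 130) = 103*131 = 13493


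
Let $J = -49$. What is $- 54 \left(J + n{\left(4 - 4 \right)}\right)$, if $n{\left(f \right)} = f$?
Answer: $2646$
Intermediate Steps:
$- 54 \left(J + n{\left(4 - 4 \right)}\right) = - 54 \left(-49 + \left(4 - 4\right)\right) = - 54 \left(-49 + 0\right) = \left(-54\right) \left(-49\right) = 2646$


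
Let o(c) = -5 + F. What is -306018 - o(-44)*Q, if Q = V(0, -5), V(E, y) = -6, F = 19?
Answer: -305934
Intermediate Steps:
o(c) = 14 (o(c) = -5 + 19 = 14)
Q = -6
-306018 - o(-44)*Q = -306018 - 14*(-6) = -306018 - 1*(-84) = -306018 + 84 = -305934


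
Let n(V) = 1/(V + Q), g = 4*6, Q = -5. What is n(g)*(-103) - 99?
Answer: -1984/19 ≈ -104.42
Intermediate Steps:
g = 24
n(V) = 1/(-5 + V) (n(V) = 1/(V - 5) = 1/(-5 + V))
n(g)*(-103) - 99 = -103/(-5 + 24) - 99 = -103/19 - 99 = -1984/19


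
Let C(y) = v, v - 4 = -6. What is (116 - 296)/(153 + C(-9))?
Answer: -180/151 ≈ -1.1921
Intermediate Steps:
v = -2 (v = 4 - 6 = -2)
C(y) = -2
(116 - 296)/(153 + C(-9)) = (116 - 296)/(153 - 2) = -180/151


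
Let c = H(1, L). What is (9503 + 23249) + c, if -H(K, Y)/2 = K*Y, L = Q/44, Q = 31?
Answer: 720513/22 ≈ 32751.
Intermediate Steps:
L = 31/44 ≈ 0.70455
H(K, Y) = -2*K*Y
c = -31/22 (c = -2*1*31/44 = -31/22 ≈ -1.4091)
(9503 + 23249) + c = (9503 + 23249) - 31/22 = 32752 - 31/22 = 720513/22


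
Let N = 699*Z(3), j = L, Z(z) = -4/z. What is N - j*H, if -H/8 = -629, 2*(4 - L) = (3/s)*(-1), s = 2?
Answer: -24834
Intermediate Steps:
L = 19/4 (L = 4 - 3/2*(-1)/2 = 4 - 3*(½)*(-1)/2 = 4 - 3*(-1)/4 = 4 - ½*(-3/2) = 4 + ¾ = 19/4 ≈ 4.7500)
H = 5032 (H = -8*(-629) = 5032)
j = 19/4 ≈ 4.7500
N = -932 (N = 699*(-4/3) = -932)
N - j*H = -932 - 19*5032/4 = -932 - 1*23902 = -932 - 23902 = -24834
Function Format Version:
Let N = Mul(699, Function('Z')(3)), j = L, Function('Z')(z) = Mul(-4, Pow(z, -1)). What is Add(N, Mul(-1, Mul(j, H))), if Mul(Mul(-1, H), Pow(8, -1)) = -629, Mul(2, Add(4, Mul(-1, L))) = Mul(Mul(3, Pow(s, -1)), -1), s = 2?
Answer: -24834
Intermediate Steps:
L = Rational(19, 4) (L = Add(4, Mul(Rational(-1, 2), Mul(Mul(3, Pow(2, -1)), -1))) = Add(4, Mul(Rational(-1, 2), Mul(Mul(3, Rational(1, 2)), -1))) = Add(4, Mul(Rational(-1, 2), Mul(Rational(3, 2), -1))) = Add(4, Mul(Rational(-1, 2), Rational(-3, 2))) = Add(4, Rational(3, 4)) = Rational(19, 4) ≈ 4.7500)
H = 5032 (H = Mul(-8, -629) = 5032)
j = Rational(19, 4) ≈ 4.7500
N = -932 (N = Mul(699, Mul(-4, Pow(3, -1))) = Mul(699, Mul(-4, Rational(1, 3))) = Mul(699, Rational(-4, 3)) = -932)
Add(N, Mul(-1, Mul(j, H))) = Add(-932, Mul(-1, Mul(Rational(19, 4), 5032))) = Add(-932, Mul(-1, 23902)) = Add(-932, -23902) = -24834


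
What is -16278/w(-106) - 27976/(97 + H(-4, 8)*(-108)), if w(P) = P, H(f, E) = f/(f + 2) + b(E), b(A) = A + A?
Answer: 16515461/97891 ≈ 168.71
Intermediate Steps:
b(A) = 2*A
H(f, E) = 2*E + f/(2 + f) (H(f, E) = f/(f + 2) + 2*E = f/(2 + f) + 2*E = 2*E + f/(2 + f))
-16278/w(-106) - 27976/(97 + H(-4, 8)*(-108)) = -16278/(-106) - 27976/(97 + ((-4 + 4*8 + 2*8*(-4))/(2 - 4))*(-108)) = -16278*(-1/106) - 27976/(97 + ((-4 + 32 - 64)/(-2))*(-108)) = 8139/53 - 27976/(97 - ½*(-36)*(-108)) = 8139/53 - 27976/(97 + 18*(-108)) = 8139/53 - 27976/(97 - 1944) = 8139/53 - 27976/(-1847) = 8139/53 - 27976*(-1/1847) = 8139/53 + 27976/1847 = 16515461/97891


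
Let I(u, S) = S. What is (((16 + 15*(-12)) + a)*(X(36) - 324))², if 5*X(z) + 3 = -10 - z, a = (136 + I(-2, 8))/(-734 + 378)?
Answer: 596375863372864/198025 ≈ 3.0116e+9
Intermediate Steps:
a = -36/89 (a = (136 + 8)/(-734 + 378) = 144/(-356) = 144*(-1/356) = -36/89 ≈ -0.40449)
X(z) = -13/5 - z/5 (X(z) = -⅗ + (-10 - z)/5 = -⅗ + (-2 - z/5) = -13/5 - z/5)
(((16 + 15*(-12)) + a)*(X(36) - 324))² = (((16 + 15*(-12)) - 36/89)*((-13/5 - ⅕*36) - 324))² = (((16 - 180) - 36/89)*((-13/5 - 36/5) - 324))² = ((-164 - 36/89)*(-49/5 - 324))² = (-14632/89*(-1669/5))² = (24420808/445)² = 596375863372864/198025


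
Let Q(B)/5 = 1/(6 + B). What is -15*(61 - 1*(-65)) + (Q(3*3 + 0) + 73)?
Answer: -5450/3 ≈ -1816.7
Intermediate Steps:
Q(B) = 5/(6 + B)
-15*(61 - 1*(-65)) + (Q(3*3 + 0) + 73) = -15*(61 - 1*(-65)) + (5/(6 + (3*3 + 0)) + 73) = -15*(61 + 65) + (5/(6 + (9 + 0)) + 73) = -15*126 + (5/(6 + 9) + 73) = -1890 + (5/15 + 73) = -1890 + (5*(1/15) + 73) = -1890 + (⅓ + 73) = -1890 + 220/3 = -5450/3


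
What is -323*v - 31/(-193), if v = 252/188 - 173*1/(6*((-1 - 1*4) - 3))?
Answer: -695321609/435408 ≈ -1596.9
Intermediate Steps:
v = 11155/2256 (v = 252*(1/188) - 173*1/(6*((-1 - 4) - 3)) = 63/47 - 173*1/(6*(-5 - 3)) = 63/47 - 173/((-8*6)) = 63/47 - 173/(-48) = 63/47 - 173*(-1/48) = 63/47 + 173/48 = 11155/2256 ≈ 4.9446)
-323*v - 31/(-193) = -323*11155/2256 - 31/(-193) = -3603065/2256 - 31*(-1/193) = -3603065/2256 + 31/193 = -695321609/435408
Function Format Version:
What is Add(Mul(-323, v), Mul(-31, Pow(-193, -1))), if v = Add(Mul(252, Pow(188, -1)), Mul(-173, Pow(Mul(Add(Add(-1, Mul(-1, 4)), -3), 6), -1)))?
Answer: Rational(-695321609, 435408) ≈ -1596.9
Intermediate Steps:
v = Rational(11155, 2256) (v = Add(Mul(252, Rational(1, 188)), Mul(-173, Pow(Mul(Add(Add(-1, -4), -3), 6), -1))) = Add(Rational(63, 47), Mul(-173, Pow(Mul(Add(-5, -3), 6), -1))) = Add(Rational(63, 47), Mul(-173, Pow(Mul(-8, 6), -1))) = Add(Rational(63, 47), Mul(-173, Pow(-48, -1))) = Add(Rational(63, 47), Mul(-173, Rational(-1, 48))) = Add(Rational(63, 47), Rational(173, 48)) = Rational(11155, 2256) ≈ 4.9446)
Add(Mul(-323, v), Mul(-31, Pow(-193, -1))) = Add(Mul(-323, Rational(11155, 2256)), Mul(-31, Pow(-193, -1))) = Add(Rational(-3603065, 2256), Mul(-31, Rational(-1, 193))) = Add(Rational(-3603065, 2256), Rational(31, 193)) = Rational(-695321609, 435408)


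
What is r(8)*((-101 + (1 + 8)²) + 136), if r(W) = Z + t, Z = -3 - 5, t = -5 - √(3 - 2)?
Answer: -1624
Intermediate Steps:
t = -6 (t = -5 - √1 = -5 - 1*1 = -5 - 1 = -6)
Z = -8
r(W) = -14 (r(W) = -8 - 6 = -14)
r(8)*((-101 + (1 + 8)²) + 136) = -14*((-101 + (1 + 8)²) + 136) = -14*((-101 + 9²) + 136) = -14*((-101 + 81) + 136) = -14*(-20 + 136) = -14*116 = -1624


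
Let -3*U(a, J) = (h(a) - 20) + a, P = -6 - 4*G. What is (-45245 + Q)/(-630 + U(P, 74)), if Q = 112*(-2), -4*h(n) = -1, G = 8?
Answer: 181876/2443 ≈ 74.448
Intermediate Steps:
h(n) = ¼ (h(n) = -¼*(-1) = ¼)
P = -38 (P = -6 - 4*8 = -6 - 32 = -38)
U(a, J) = 79/12 - a/3 (U(a, J) = -((¼ - 20) + a)/3 = -(-79/4 + a)/3 = 79/12 - a/3)
Q = -224
(-45245 + Q)/(-630 + U(P, 74)) = (-45245 - 224)/(-630 + (79/12 - ⅓*(-38))) = -45469/(-630 + (79/12 + 38/3)) = -45469/(-630 + 77/4) = -45469/(-2443/4) = -45469*(-4/2443) = 181876/2443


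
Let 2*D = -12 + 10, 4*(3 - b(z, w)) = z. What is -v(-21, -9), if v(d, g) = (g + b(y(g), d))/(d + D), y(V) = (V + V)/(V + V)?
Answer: -25/88 ≈ -0.28409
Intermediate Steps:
y(V) = 1 (y(V) = (2*V)/((2*V)) = (2*V)*(1/(2*V)) = 1)
b(z, w) = 3 - z/4
D = -1 (D = (-12 + 10)/2 = (1/2)*(-2) = -1)
v(d, g) = (11/4 + g)/(-1 + d) (v(d, g) = (g + (3 - 1/4*1))/(d - 1) = (g + (3 - 1/4))/(-1 + d) = (g + 11/4)/(-1 + d) = (11/4 + g)/(-1 + d))
-v(-21, -9) = -(11/4 - 9)/(-1 - 21) = -(-25)/((-22)*4) = -(-1)*(-25)/(22*4) = -1*25/88 = -25/88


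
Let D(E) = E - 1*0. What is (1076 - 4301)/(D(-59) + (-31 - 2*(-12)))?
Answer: 1075/22 ≈ 48.864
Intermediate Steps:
D(E) = E (D(E) = E + 0 = E)
(1076 - 4301)/(D(-59) + (-31 - 2*(-12))) = (1076 - 4301)/(-59 + (-31 - 2*(-12))) = -3225/(-59 + (-31 + 24)) = -3225/(-59 - 7) = -3225/(-66) = -3225*(-1/66) = 1075/22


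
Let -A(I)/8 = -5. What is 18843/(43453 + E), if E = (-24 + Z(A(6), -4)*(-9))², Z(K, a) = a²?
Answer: 18843/71677 ≈ 0.26289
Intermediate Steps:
A(I) = 40 (A(I) = -8*(-5) = 40)
E = 28224 (E = (-24 + (-4)²*(-9))² = (-24 + 16*(-9))² = (-24 - 144)² = (-168)² = 28224)
18843/(43453 + E) = 18843/(43453 + 28224) = 18843/71677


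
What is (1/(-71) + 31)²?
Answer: 4840000/5041 ≈ 960.13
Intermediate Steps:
(1/(-71) + 31)² = (-1/71 + 31)² = (2200/71)² = 4840000/5041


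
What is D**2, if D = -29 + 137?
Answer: 11664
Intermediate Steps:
D = 108
D**2 = 108**2 = 11664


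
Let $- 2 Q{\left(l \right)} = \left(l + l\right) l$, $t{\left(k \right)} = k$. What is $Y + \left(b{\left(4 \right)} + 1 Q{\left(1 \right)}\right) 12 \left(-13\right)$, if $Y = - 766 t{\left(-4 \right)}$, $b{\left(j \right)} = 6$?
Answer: $2284$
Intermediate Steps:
$Q{\left(l \right)} = - l^{2}$ ($Q{\left(l \right)} = - \frac{\left(l + l\right) l}{2} = - \frac{2 l l}{2} = - \frac{2 l^{2}}{2} = - l^{2}$)
$Y = 3064$ ($Y = \left(-766\right) \left(-4\right) = 3064$)
$Y + \left(b{\left(4 \right)} + 1 Q{\left(1 \right)}\right) 12 \left(-13\right) = 3064 + \left(6 + 1 \left(- 1^{2}\right)\right) 12 \left(-13\right) = 3064 + \left(6 + 1 \left(\left(-1\right) 1\right)\right) 12 \left(-13\right) = 3064 + \left(6 + 1 \left(-1\right)\right) 12 \left(-13\right) = 3064 + \left(6 - 1\right) 12 \left(-13\right) = 3064 + 5 \cdot 12 \left(-13\right) = 3064 + 60 \left(-13\right) = 3064 - 780 = 2284$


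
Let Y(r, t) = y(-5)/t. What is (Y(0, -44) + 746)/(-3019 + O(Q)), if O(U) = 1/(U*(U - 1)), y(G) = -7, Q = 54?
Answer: -46981161/190088294 ≈ -0.24715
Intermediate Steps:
O(U) = 1/(U*(-1 + U))
Y(r, t) = -7/t
(Y(0, -44) + 746)/(-3019 + O(Q)) = (-7/(-44) + 746)/(-3019 + 1/(54*(-1 + 54))) = (-7*(-1/44) + 746)/(-3019 + (1/54)/53) = (7/44 + 746)/(-3019 + (1/54)*(1/53)) = 32831/(44*(-3019 + 1/2862)) = 32831/(44*(-8640377/2862)) = (32831/44)*(-2862/8640377) = -46981161/190088294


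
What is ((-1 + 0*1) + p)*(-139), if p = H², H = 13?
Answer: -23352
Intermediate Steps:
p = 169 (p = 13² = 169)
((-1 + 0*1) + p)*(-139) = ((-1 + 0*1) + 169)*(-139) = ((-1 + 0) + 169)*(-139) = (-1 + 169)*(-139) = 168*(-139) = -23352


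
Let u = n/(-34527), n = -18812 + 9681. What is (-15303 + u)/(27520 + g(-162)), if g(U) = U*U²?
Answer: 264178775/72921162108 ≈ 0.0036228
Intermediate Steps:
n = -9131
g(U) = U³
u = 9131/34527 (u = -9131/(-34527) = -9131*(-1/34527) = 9131/34527 ≈ 0.26446)
(-15303 + u)/(27520 + g(-162)) = (-15303 + 9131/34527)/(27520 + (-162)³) = -528357550/(34527*(27520 - 4251528)) = -528357550/34527/(-4224008) = -528357550/34527*(-1/4224008) = 264178775/72921162108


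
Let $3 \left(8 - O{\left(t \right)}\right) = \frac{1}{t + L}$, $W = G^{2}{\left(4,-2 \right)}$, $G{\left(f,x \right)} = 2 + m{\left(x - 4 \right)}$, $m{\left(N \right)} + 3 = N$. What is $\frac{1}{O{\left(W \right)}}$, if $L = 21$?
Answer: $\frac{210}{1679} \approx 0.12507$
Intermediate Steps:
$m{\left(N \right)} = -3 + N$
$G{\left(f,x \right)} = -5 + x$ ($G{\left(f,x \right)} = 2 + \left(-3 + \left(x - 4\right)\right) = 2 + \left(-3 + \left(-4 + x\right)\right) = 2 + \left(-7 + x\right) = -5 + x$)
$W = 49$ ($W = \left(-5 - 2\right)^{2} = \left(-7\right)^{2} = 49$)
$O{\left(t \right)} = 8 - \frac{1}{3 \left(21 + t\right)}$ ($O{\left(t \right)} = 8 - \frac{1}{3 \left(t + 21\right)} = 8 - \frac{1}{3 \left(21 + t\right)}$)
$\frac{1}{O{\left(W \right)}} = \frac{1}{\frac{1}{3} \frac{1}{21 + 49} \left(503 + 24 \cdot 49\right)} = \frac{1}{\frac{1}{3} \cdot \frac{1}{70} \left(503 + 1176\right)} = \frac{1}{\frac{1}{3} \cdot \frac{1}{70} \cdot 1679} = \frac{1}{\frac{1679}{210}} = \frac{210}{1679}$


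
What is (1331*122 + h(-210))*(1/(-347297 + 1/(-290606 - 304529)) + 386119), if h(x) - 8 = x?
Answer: 1078583436261973985835/17224050008 ≈ 6.2621e+10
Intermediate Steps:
h(x) = 8 + x
(1331*122 + h(-210))*(1/(-347297 + 1/(-290606 - 304529)) + 386119) = (1331*122 + (8 - 210))*(1/(-347297 + 1/(-290606 - 304529)) + 386119) = (162382 - 202)*(1/(-347297 + 1/(-595135)) + 386119) = 162180*(1/(-347297 - 1/595135) + 386119) = 162180*(1/(-206688600096/595135) + 386119) = 162180*(-595135/206688600096 + 386119) = 162180*(79806395579872289/206688600096) = 1078583436261973985835/17224050008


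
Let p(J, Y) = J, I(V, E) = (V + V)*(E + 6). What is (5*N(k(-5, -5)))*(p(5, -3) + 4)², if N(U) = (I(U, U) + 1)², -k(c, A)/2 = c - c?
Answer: 405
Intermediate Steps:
I(V, E) = 2*V*(6 + E) (I(V, E) = (2*V)*(6 + E) = 2*V*(6 + E))
k(c, A) = 0 (k(c, A) = -2*(c - c) = -2*0 = 0)
N(U) = (1 + 2*U*(6 + U))² (N(U) = (2*U*(6 + U) + 1)² = (1 + 2*U*(6 + U))²)
(5*N(k(-5, -5)))*(p(5, -3) + 4)² = (5*(1 + 2*0*(6 + 0))²)*(5 + 4)² = (5*(1 + 2*0*6)²)*9² = (5*(1 + 0)²)*81 = (5*1²)*81 = (5*1)*81 = 5*81 = 405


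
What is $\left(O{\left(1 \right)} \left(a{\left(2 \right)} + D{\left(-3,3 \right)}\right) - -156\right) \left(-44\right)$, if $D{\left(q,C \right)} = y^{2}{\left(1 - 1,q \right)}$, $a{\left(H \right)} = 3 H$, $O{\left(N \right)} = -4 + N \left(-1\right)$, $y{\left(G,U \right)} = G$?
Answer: $-5544$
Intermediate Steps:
$O{\left(N \right)} = -4 - N$
$D{\left(q,C \right)} = 0$ ($D{\left(q,C \right)} = \left(1 - 1\right)^{2} = 0^{2} = 0$)
$\left(O{\left(1 \right)} \left(a{\left(2 \right)} + D{\left(-3,3 \right)}\right) - -156\right) \left(-44\right) = \left(\left(-4 - 1\right) \left(3 \cdot 2 + 0\right) - -156\right) \left(-44\right) = \left(\left(-4 - 1\right) \left(6 + 0\right) + 156\right) \left(-44\right) = \left(\left(-5\right) 6 + 156\right) \left(-44\right) = \left(-30 + 156\right) \left(-44\right) = 126 \left(-44\right) = -5544$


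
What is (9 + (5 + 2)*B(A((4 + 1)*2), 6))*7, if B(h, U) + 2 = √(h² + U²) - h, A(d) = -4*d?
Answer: 1925 + 98*√409 ≈ 3906.9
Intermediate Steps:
B(h, U) = -2 + √(U² + h²) - h (B(h, U) = -2 + (√(h² + U²) - h) = -2 + (√(U² + h²) - h) = -2 + √(U² + h²) - h)
(9 + (5 + 2)*B(A((4 + 1)*2), 6))*7 = (9 + (5 + 2)*(-2 + √(6² + (-4*(4 + 1)*2)²) - (-4)*(4 + 1)*2))*7 = (9 + 7*(-2 + √(36 + (-20*2)²) - (-4)*5*2))*7 = (9 + 7*(-2 + √(36 + (-4*10)²) - (-4)*10))*7 = (9 + 7*(-2 + √(36 + (-40)²) - 1*(-40)))*7 = (9 + 7*(-2 + √(36 + 1600) + 40))*7 = (9 + 7*(-2 + √1636 + 40))*7 = (9 + 7*(-2 + 2*√409 + 40))*7 = (9 + 7*(38 + 2*√409))*7 = (9 + (266 + 14*√409))*7 = (275 + 14*√409)*7 = 1925 + 98*√409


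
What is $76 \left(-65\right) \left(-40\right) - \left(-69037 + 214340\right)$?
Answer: $52297$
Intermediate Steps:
$76 \left(-65\right) \left(-40\right) - \left(-69037 + 214340\right) = \left(-4940\right) \left(-40\right) - 145303 = 197600 - 145303 = 52297$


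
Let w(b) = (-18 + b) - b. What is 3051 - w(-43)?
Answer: 3069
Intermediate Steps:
w(b) = -18
3051 - w(-43) = 3051 - 1*(-18) = 3051 + 18 = 3069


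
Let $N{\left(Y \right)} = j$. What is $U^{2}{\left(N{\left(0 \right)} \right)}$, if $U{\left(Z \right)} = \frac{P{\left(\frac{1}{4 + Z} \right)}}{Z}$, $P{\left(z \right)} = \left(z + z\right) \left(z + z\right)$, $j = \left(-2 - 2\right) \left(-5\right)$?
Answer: $\frac{1}{8294400} \approx 1.2056 \cdot 10^{-7}$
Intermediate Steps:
$j = 20$ ($j = \left(-4\right) \left(-5\right) = 20$)
$N{\left(Y \right)} = 20$
$P{\left(z \right)} = 4 z^{2}$ ($P{\left(z \right)} = 2 z 2 z = 4 z^{2}$)
$U{\left(Z \right)} = \frac{4}{Z \left(4 + Z\right)^{2}}$ ($U{\left(Z \right)} = \frac{4 \left(\frac{1}{4 + Z}\right)^{2}}{Z} = \frac{4 \frac{1}{\left(4 + Z\right)^{2}}}{Z} = \frac{4}{Z \left(4 + Z\right)^{2}}$)
$U^{2}{\left(N{\left(0 \right)} \right)} = \left(\frac{4}{20 \left(4 + 20\right)^{2}}\right)^{2} = \left(4 \cdot \frac{1}{20} \cdot \frac{1}{576}\right)^{2} = \left(\frac{1}{2880}\right)^{2} = \frac{1}{8294400}$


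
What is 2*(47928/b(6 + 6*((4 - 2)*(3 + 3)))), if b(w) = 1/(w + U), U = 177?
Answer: 24443280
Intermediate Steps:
b(w) = 1/(177 + w) (b(w) = 1/(w + 177) = 1/(177 + w))
2*(47928/b(6 + 6*((4 - 2)*(3 + 3)))) = 2*(47928/(1/(177 + (6 + 6*((4 - 2)*(3 + 3)))))) = 2*(47928/(1/(177 + (6 + 6*(2*6))))) = 2*(47928/(1/(177 + (6 + 6*12)))) = 2*(47928/(1/(177 + (6 + 72)))) = 2*(47928/(1/(177 + 78))) = 2*(47928/(1/255)) = 2*(47928*255) = 2*12221640 = 24443280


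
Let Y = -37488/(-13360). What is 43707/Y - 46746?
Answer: -24343511/781 ≈ -31170.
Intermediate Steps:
Y = 2343/835 (Y = -37488*(-1/13360) = 2343/835 ≈ 2.8060)
43707/Y - 46746 = 43707/(2343/835) - 46746 = 43707*(835/2343) - 46746 = 12165115/781 - 46746 = -24343511/781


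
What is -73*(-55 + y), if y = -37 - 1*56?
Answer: 10804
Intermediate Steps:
y = -93 (y = -37 - 56 = -93)
-73*(-55 + y) = -73*(-55 - 93) = -73*(-148) = 10804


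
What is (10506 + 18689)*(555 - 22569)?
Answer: -642698730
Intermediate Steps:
(10506 + 18689)*(555 - 22569) = 29195*(-22014) = -642698730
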